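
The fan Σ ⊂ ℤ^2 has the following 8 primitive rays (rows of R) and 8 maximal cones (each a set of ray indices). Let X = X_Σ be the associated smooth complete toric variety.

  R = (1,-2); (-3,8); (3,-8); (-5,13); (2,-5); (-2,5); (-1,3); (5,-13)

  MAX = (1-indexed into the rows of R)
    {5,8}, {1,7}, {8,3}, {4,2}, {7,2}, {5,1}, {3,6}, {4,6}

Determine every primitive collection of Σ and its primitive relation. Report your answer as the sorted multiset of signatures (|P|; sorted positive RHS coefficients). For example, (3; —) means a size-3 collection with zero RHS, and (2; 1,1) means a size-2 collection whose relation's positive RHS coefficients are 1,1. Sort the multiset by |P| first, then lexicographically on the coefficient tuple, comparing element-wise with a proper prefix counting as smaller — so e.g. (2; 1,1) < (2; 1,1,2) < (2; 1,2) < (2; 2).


Primitive collections (20):

  P={2,3}:  v_{2} + v_{3} = 0  ⇒ sig = (2; —)
  P={4,8}:  v_{4} + v_{8} = 0  ⇒ sig = (2; —)
  P={5,6}:  v_{5} + v_{6} = 0  ⇒ sig = (2; —)
  P={1,6}:  v_{1} + v_{6} = v_{7}  ⇒ sig = (2; 1)
  P={2,5}:  v_{2} + v_{5} = v_{7}  ⇒ sig = (2; 1)
  P={2,6}:  v_{2} + v_{6} = v_{4}  ⇒ sig = (2; 1)
  P={2,8}:  v_{2} + v_{8} = v_{5}  ⇒ sig = (2; 1)
  P={3,4}:  v_{3} + v_{4} = v_{6}  ⇒ sig = (2; 1)
  P={3,5}:  v_{3} + v_{5} = v_{8}  ⇒ sig = (2; 1)
  P={3,7}:  v_{3} + v_{7} = v_{5}  ⇒ sig = (2; 1)
  P={4,5}:  v_{4} + v_{5} = v_{2}  ⇒ sig = (2; 1)
  P={5,7}:  v_{5} + v_{7} = v_{1}  ⇒ sig = (2; 1)
  P={6,7}:  v_{6} + v_{7} = v_{2}  ⇒ sig = (2; 1)
  P={6,8}:  v_{6} + v_{8} = v_{3}  ⇒ sig = (2; 1)
  P={1,4}:  v_{1} + v_{4} = v_{2} + v_{7}  ⇒ sig = (2; 1,1)
  P={1,2}:  v_{1} + v_{2} = 2·v_{7}  ⇒ sig = (2; 2)
  P={1,3}:  v_{1} + v_{3} = 2·v_{5}  ⇒ sig = (2; 2)
  P={4,7}:  v_{4} + v_{7} = 2·v_{2}  ⇒ sig = (2; 2)
  P={7,8}:  v_{7} + v_{8} = 2·v_{5}  ⇒ sig = (2; 2)
  P={1,8}:  v_{1} + v_{8} = 3·v_{5}  ⇒ sig = (2; 3)

so the primitive-relation signature multiset is
    |P|=2: 20 collections, coeffs (), (), (), (1), (1), (1), (1), (1), (1), (1), (1), (1), (1), (1), (1,1), (2), (2), (2), (2), (3)


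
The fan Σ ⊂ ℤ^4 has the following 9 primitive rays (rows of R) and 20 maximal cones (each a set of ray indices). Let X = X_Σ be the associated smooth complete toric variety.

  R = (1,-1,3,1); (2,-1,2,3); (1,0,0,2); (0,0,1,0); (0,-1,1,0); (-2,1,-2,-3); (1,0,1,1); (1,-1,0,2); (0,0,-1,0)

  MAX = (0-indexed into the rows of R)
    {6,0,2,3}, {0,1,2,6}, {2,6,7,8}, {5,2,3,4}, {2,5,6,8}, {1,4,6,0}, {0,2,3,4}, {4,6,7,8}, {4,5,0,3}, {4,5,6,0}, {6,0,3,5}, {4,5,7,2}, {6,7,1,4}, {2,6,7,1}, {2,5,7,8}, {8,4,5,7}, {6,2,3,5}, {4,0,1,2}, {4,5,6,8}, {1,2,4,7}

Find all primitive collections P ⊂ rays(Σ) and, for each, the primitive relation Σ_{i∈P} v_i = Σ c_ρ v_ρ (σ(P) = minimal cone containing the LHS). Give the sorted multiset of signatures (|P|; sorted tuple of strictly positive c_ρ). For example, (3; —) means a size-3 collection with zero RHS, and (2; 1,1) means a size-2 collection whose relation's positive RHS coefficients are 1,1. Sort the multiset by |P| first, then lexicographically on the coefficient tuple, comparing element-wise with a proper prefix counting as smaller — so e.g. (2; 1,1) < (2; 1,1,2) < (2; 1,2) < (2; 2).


12 minimal non-faces of Δ(Σ) (on 9 rays):

  • {1,5}:  v_{1} + v_{5} = 0  ⇒ sig = (2; —)
  • {3,8}:  v_{3} + v_{8} = 0  ⇒ sig = (2; —)
  • {0,7}:  v_{0} + v_{7} = v_{1} + v_{4}  ⇒ sig = (2; 1,1)
  • {0,8}:  v_{0} + v_{8} = v_{4} + v_{6}  ⇒ sig = (2; 1,1)
  • {1,3}:  v_{1} + v_{3} = v_{0} + v_{2}  ⇒ sig = (2; 1,1)
  • {1,8}:  v_{1} + v_{8} = v_{6} + v_{7}  ⇒ sig = (2; 1,1)
  • {3,7}:  v_{3} + v_{7} = v_{2} + v_{4}  ⇒ sig = (2; 1,1)
  • {0,2,5}:  v_{0} + v_{2} + v_{5} = v_{3}  ⇒ sig = (3; 1)
  • {2,4,6}:  v_{2} + v_{4} + v_{6} = v_{1}  ⇒ sig = (3; 1)
  • {2,4,8}:  v_{2} + v_{4} + v_{8} = v_{7}  ⇒ sig = (3; 1)
  • {3,4,6}:  v_{3} + v_{4} + v_{6} = v_{0}  ⇒ sig = (3; 1)
  • {5,6,7}:  v_{5} + v_{6} + v_{7} = v_{8}  ⇒ sig = (3; 1)

Hence PRS(X_Σ) =
    |P|=2: 7 collections, coeffs (), (), (1,1), (1,1), (1,1), (1,1), (1,1)
    |P|=3: 5 collections, coeffs (1), (1), (1), (1), (1)


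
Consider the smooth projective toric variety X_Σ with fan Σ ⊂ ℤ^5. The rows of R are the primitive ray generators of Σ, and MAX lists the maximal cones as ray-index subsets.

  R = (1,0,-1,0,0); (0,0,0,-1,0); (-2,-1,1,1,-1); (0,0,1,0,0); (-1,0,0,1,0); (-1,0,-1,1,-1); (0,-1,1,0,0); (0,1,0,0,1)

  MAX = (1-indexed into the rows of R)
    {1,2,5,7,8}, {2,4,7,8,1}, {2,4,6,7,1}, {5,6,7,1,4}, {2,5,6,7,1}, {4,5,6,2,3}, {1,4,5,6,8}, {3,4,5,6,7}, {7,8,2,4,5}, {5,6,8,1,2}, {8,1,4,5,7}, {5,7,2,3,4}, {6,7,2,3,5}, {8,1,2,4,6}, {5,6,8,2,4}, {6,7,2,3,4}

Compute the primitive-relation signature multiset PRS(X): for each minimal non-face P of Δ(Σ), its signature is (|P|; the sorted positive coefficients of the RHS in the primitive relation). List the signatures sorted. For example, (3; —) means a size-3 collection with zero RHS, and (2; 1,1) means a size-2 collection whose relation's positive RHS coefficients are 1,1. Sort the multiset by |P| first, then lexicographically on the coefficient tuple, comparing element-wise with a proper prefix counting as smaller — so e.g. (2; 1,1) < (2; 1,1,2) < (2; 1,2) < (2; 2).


Minimal non-faces — 5 found among 8 rays, 16 max cones:

  P={1,3}:  v_{1} + v_{3} = v_{6} + v_{7}  so sig = (2; 1,1)
  P={3,8}:  v_{3} + v_{8} = v_{2} + v_{4} + 2·v_{5}  so sig = (2; 1,1,2)
  P={6,7,8}:  v_{6} + v_{7} + v_{8} = v_{5}  so sig = (3; 1)
  P={1,2,4,5}:  v_{1} + v_{2} + v_{4} + v_{5} = 0  so sig = (4; —)
  P={2,4,5,6,7}:  v_{2} + v_{4} + v_{5} + v_{6} + v_{7} = v_{3}  so sig = (5; 1)

so the primitive-relation signature multiset is
    |P|=2: 2 collections, coeffs (1,1), (1,1,2)
    |P|=3: 1 collection, coeffs (1)
    |P|=4: 1 collection, coeffs ()
    |P|=5: 1 collection, coeffs (1)


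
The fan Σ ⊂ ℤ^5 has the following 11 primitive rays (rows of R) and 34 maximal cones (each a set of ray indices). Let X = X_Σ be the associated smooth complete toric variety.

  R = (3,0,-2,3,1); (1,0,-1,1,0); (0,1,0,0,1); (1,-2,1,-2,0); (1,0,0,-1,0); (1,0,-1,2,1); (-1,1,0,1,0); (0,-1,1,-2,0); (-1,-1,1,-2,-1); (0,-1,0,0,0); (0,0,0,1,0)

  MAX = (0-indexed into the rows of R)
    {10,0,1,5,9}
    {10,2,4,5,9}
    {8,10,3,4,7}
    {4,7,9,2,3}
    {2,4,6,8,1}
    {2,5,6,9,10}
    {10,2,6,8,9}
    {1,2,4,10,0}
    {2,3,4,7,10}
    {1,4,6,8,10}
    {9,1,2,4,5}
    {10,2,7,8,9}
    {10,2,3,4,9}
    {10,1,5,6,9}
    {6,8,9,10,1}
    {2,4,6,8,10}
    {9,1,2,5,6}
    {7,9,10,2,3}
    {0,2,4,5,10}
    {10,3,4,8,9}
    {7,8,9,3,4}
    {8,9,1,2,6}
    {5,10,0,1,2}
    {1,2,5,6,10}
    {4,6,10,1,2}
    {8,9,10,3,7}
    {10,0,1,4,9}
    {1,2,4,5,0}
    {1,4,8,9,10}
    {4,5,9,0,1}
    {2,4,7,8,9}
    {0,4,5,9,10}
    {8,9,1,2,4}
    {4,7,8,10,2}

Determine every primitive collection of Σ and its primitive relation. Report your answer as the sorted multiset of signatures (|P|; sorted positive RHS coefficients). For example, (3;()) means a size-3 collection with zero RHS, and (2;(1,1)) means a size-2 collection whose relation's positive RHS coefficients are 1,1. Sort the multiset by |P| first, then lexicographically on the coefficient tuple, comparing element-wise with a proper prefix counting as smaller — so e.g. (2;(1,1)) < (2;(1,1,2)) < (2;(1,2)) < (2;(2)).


Σ has 20 primitive collections:

  P = {5,8}:  v_{5} + v_{8} = v_{9}  so sig = (2;(1))
  P = {1,7}:  v_{1} + v_{7} = v_{4} + v_{9}  so sig = (2;(1,1))
  P = {3,6}:  v_{3} + v_{6} = v_{7} + v_{10}  so sig = (2;(1,1))
  P = {6,7}:  v_{6} + v_{7} = v_{2} + v_{8} + v_{10}  so sig = (2;(1,1,1))
  P = {0,8}:  v_{0} + v_{8} = v_{1} + v_{4} + v_{9} + v_{10}  so sig = (2;(1,1,1,1))
  P = {0,7}:  v_{0} + v_{7} = 2·v_{4} + v_{5} + v_{9} + v_{10}  so sig = (2;(1,1,1,2))
  P = {5,7}:  v_{5} + v_{7} = v_{2} + v_{4} + 2·v_{9} + v_{10}  so sig = (2;(1,1,1,2))
  P = {0,6}:  v_{0} + v_{6} = 2·v_{1} + v_{2} + 2·v_{10}  so sig = (2;(1,2,2))
  P = {1,3}:  v_{1} + v_{3} = 2·v_{4} + 2·v_{9} + v_{10}  so sig = (2;(1,2,2))
  P = {0,3}:  v_{0} + v_{3} = 3·v_{4} + v_{5} + 2·v_{9} + 2·v_{10}  so sig = (2;(1,2,2,3))
  P = {3,5}:  v_{3} + v_{5} = v_{2} + 2·v_{4} + 3·v_{9} + 2·v_{10}  so sig = (2;(1,2,2,3))
  P = {4,6,9}:  v_{4} + v_{6} + v_{9} = 0  so sig = (3;())
  P = {4,5,6}:  v_{4} + v_{5} + v_{6} = v_{1} + v_{2} + v_{10}  so sig = (3;(1,1,1))
  P = {0,2,9}:  v_{0} + v_{2} + v_{9} = v_{4} + 2·v_{5}  so sig = (3;(1,2))
  P = {2,3,8}:  v_{2} + v_{3} + v_{8} = 2·v_{7}  so sig = (3;(2))
  P = {1,2,8,10}:  v_{1} + v_{2} + v_{8} + v_{10} = 0  so sig = (4;())
  P = {1,2,9,10}:  v_{1} + v_{2} + v_{9} + v_{10} = v_{5}  so sig = (4;(1))
  P = {1,4,5,10}:  v_{1} + v_{4} + v_{5} + v_{10} = v_{0}  so sig = (4;(1))
  P = {4,7,9,10}:  v_{4} + v_{7} + v_{9} + v_{10} = v_{3}  so sig = (4;(1))
  P = {2,4,8,9,10}:  v_{2} + v_{4} + v_{8} + v_{9} + v_{10} = v_{7}  so sig = (5;(1))

Signatures (|P|; sorted positive RHS coefficients), sorted:
    |P|=2: 11 collections, coeffs (1), (1,1), (1,1), (1,1,1), (1,1,1,1), (1,1,1,2), (1,1,1,2), (1,2,2), (1,2,2), (1,2,2,3), (1,2,2,3)
    |P|=3: 4 collections, coeffs (), (1,1,1), (1,2), (2)
    |P|=4: 4 collections, coeffs (), (1), (1), (1)
    |P|=5: 1 collection, coeffs (1)


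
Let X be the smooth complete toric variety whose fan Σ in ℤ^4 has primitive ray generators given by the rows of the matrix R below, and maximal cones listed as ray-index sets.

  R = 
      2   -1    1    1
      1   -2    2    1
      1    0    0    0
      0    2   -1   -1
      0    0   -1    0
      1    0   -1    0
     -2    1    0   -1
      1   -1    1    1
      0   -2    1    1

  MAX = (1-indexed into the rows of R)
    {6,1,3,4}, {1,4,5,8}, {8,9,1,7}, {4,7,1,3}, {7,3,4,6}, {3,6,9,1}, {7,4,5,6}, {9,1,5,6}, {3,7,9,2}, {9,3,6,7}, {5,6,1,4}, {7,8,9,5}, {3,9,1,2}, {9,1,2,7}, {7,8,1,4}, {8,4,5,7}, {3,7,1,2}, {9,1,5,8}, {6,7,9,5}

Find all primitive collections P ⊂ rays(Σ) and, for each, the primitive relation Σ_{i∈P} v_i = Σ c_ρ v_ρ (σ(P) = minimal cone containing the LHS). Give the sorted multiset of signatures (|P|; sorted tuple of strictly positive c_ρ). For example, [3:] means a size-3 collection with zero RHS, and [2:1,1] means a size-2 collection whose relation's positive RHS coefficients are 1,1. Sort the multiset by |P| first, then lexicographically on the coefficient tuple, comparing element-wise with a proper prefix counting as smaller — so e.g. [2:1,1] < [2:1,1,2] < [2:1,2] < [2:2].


Δ(Σ) — 9 vertices, 11 min non-faces:

  • {4,9}:  v_{4} + v_{9} = 0 ; sig = [2:]
  • {3,5}:  v_{3} + v_{5} = v_{6} ; sig = [2:1]
  • {3,8}:  v_{3} + v_{8} = v_{1} ; sig = [2:1]
  • {2,5}:  v_{2} + v_{5} = v_{3} + v_{9} ; sig = [2:1,1]
  • {6,8}:  v_{6} + v_{8} = v_{1} + v_{5} ; sig = [2:1,1]
  • {2,4}:  v_{2} + v_{4} = v_{1} + v_{3} + v_{7} ; sig = [2:1,1,1]
  • {2,8}:  v_{2} + v_{8} = 2·v_{1} + v_{7} + v_{9} ; sig = [2:1,1,2]
  • {2,6}:  v_{2} + v_{6} = 2·v_{3} + v_{9} ; sig = [2:1,2]
  • {1,5,7}:  v_{1} + v_{5} + v_{7} = 0 ; sig = [3:]
  • {1,6,7}:  v_{1} + v_{6} + v_{7} = v_{3} ; sig = [3:1]
  • {1,3,7,9}:  v_{1} + v_{3} + v_{7} + v_{9} = v_{2} ; sig = [4:1]

so the primitive-relation signature multiset is
[[2:], [2:1], [2:1], [2:1,1], [2:1,1], [2:1,1,1], [2:1,1,2], [2:1,2], [3:], [3:1], [4:1]]


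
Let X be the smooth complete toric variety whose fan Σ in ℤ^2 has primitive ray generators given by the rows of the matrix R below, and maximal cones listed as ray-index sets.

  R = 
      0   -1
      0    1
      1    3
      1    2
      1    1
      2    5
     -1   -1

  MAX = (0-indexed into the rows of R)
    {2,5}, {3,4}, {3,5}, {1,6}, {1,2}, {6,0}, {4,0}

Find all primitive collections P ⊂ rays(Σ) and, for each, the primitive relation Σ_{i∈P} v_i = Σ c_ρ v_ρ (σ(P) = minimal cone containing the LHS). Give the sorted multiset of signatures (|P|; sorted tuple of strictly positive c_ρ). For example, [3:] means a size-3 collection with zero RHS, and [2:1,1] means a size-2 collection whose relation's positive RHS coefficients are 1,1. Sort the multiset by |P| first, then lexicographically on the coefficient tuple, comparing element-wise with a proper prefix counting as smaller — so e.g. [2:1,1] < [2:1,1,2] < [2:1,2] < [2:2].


Minimal non-faces — 14 found among 7 rays, 7 max cones:

  {0,1}:  v_{0} + v_{1} = 0 — sig = [2:]
  {4,6}:  v_{4} + v_{6} = 0 — sig = [2:]
  {0,2}:  v_{0} + v_{2} = v_{3} — sig = [2:1]
  {0,3}:  v_{0} + v_{3} = v_{4} — sig = [2:1]
  {1,3}:  v_{1} + v_{3} = v_{2} — sig = [2:1]
  {1,4}:  v_{1} + v_{4} = v_{3} — sig = [2:1]
  {2,3}:  v_{2} + v_{3} = v_{5} — sig = [2:1]
  {3,6}:  v_{3} + v_{6} = v_{1} — sig = [2:1]
  {5,6}:  v_{5} + v_{6} = v_{1} + v_{2} — sig = [2:1,1]
  {0,5}:  v_{0} + v_{5} = 2·v_{3} — sig = [2:2]
  {1,5}:  v_{1} + v_{5} = 2·v_{2} — sig = [2:2]
  {2,4}:  v_{2} + v_{4} = 2·v_{3} — sig = [2:2]
  {2,6}:  v_{2} + v_{6} = 2·v_{1} — sig = [2:2]
  {4,5}:  v_{4} + v_{5} = 3·v_{3} — sig = [2:3]

Hence PRS(X_Σ) =
    |P|=2: 14 collections, coeffs (), (), (1), (1), (1), (1), (1), (1), (1,1), (2), (2), (2), (2), (3)


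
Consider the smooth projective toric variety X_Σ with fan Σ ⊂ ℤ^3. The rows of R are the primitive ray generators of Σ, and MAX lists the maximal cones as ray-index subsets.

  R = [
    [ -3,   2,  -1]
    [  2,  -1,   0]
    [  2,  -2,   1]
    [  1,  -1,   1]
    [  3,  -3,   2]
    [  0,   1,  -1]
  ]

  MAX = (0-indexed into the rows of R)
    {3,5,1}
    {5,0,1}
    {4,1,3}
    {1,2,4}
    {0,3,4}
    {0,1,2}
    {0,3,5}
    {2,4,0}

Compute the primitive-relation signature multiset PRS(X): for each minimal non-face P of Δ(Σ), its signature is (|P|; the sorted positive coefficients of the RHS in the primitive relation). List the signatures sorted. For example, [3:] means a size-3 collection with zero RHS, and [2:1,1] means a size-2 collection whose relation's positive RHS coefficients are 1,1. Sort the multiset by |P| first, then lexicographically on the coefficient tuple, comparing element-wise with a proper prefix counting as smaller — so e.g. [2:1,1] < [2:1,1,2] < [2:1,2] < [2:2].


The 5 primitive collections of Σ (r=6, n=3):

  • {2,3}:  v_{2} + v_{3} = v_{4}  so sig = [2:1]
  • {2,5}:  v_{2} + v_{5} = v_{1}  so sig = [2:1]
  • {4,5}:  v_{4} + v_{5} = v_{1} + v_{3}  so sig = [2:1,1]
  • {0,1,3}:  v_{0} + v_{1} + v_{3} = 0  so sig = [3:]
  • {0,1,4}:  v_{0} + v_{1} + v_{4} = v_{2}  so sig = [3:1]

so the primitive-relation signature multiset is
    |P|=2: 3 collections, coeffs (1), (1), (1,1)
    |P|=3: 2 collections, coeffs (), (1)


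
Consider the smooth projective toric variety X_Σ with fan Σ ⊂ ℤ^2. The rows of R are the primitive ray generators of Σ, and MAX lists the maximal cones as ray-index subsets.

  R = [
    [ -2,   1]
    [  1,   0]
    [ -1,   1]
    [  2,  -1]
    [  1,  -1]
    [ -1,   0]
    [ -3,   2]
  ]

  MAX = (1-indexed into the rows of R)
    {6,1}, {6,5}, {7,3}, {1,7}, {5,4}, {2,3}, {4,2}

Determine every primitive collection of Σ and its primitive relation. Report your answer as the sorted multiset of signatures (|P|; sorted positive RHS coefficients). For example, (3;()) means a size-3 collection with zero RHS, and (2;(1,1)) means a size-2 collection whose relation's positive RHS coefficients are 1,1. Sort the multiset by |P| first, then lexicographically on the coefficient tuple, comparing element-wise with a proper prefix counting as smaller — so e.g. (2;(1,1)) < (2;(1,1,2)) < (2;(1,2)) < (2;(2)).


14 minimal non-faces of Δ(Σ) (on 7 rays):

  {1,4}:  v_{1} + v_{4} = 0  so sig = (2;())
  {2,6}:  v_{2} + v_{6} = 0  so sig = (2;())
  {3,5}:  v_{3} + v_{5} = 0  so sig = (2;())
  {1,2}:  v_{1} + v_{2} = v_{3}  so sig = (2;(1))
  {1,3}:  v_{1} + v_{3} = v_{7}  so sig = (2;(1))
  {1,5}:  v_{1} + v_{5} = v_{6}  so sig = (2;(1))
  {2,5}:  v_{2} + v_{5} = v_{4}  so sig = (2;(1))
  {3,4}:  v_{3} + v_{4} = v_{2}  so sig = (2;(1))
  {3,6}:  v_{3} + v_{6} = v_{1}  so sig = (2;(1))
  {4,6}:  v_{4} + v_{6} = v_{5}  so sig = (2;(1))
  {4,7}:  v_{4} + v_{7} = v_{3}  so sig = (2;(1))
  {5,7}:  v_{5} + v_{7} = v_{1}  so sig = (2;(1))
  {2,7}:  v_{2} + v_{7} = 2·v_{3}  so sig = (2;(2))
  {6,7}:  v_{6} + v_{7} = 2·v_{1}  so sig = (2;(2))

Hence PRS(X_Σ) =
{ (2;()) ×3,  (2;(1)) ×9,  (2;(2)) ×2 }


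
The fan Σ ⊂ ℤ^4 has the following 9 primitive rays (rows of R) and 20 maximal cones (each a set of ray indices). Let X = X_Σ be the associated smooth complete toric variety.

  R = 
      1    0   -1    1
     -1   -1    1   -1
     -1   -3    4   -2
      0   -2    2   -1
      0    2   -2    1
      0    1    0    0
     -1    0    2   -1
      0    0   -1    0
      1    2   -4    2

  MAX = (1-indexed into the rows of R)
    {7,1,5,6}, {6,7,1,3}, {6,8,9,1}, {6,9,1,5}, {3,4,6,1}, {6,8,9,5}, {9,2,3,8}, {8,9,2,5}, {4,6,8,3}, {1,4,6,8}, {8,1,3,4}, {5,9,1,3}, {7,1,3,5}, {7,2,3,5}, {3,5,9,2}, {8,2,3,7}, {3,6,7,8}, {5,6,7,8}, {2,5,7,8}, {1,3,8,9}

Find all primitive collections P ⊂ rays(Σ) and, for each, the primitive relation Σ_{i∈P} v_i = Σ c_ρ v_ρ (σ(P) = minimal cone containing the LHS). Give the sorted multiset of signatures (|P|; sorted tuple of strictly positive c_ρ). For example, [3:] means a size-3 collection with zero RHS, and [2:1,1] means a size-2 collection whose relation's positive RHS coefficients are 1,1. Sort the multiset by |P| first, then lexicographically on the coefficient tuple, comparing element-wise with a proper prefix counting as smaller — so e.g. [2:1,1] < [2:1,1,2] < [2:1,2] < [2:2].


The 13 primitive collections of Σ (r=9, n=4):

  P={4,5}:  v_{4} + v_{5} = 0 ; sig = [2:]
  P={7,9}:  v_{7} + v_{9} = v_{5} ; sig = [2:1]
  P={1,2}:  v_{1} + v_{2} = v_{3} + v_{9} ; sig = [2:1,1]
  P={2,4}:  v_{2} + v_{4} = v_{3} + v_{8} ; sig = [2:1,1]
  P={2,6}:  v_{2} + v_{6} = v_{7} + v_{8} ; sig = [2:1,1]
  P={4,7}:  v_{4} + v_{7} = v_{3} + v_{6} ; sig = [2:1,1]
  P={4,9}:  v_{4} + v_{9} = v_{1} + v_{8} ; sig = [2:1,1]
  P={1,7,8}:  v_{1} + v_{7} + v_{8} = 0 ; sig = [3:]
  P={3,6,9}:  v_{3} + v_{6} + v_{9} = 0 ; sig = [3:]
  P={1,5,8}:  v_{1} + v_{5} + v_{8} = v_{9} ; sig = [3:1]
  P={3,5,6}:  v_{3} + v_{5} + v_{6} = v_{7} ; sig = [3:1]
  P={3,5,8}:  v_{3} + v_{5} + v_{8} = v_{2} ; sig = [3:1]
  P={1,3,6,8}:  v_{1} + v_{3} + v_{6} + v_{8} = v_{4} ; sig = [4:1]

so the primitive-relation signature multiset is
    |P|=2: 7 collections, coeffs (), (1), (1,1), (1,1), (1,1), (1,1), (1,1)
    |P|=3: 5 collections, coeffs (), (), (1), (1), (1)
    |P|=4: 1 collection, coeffs (1)


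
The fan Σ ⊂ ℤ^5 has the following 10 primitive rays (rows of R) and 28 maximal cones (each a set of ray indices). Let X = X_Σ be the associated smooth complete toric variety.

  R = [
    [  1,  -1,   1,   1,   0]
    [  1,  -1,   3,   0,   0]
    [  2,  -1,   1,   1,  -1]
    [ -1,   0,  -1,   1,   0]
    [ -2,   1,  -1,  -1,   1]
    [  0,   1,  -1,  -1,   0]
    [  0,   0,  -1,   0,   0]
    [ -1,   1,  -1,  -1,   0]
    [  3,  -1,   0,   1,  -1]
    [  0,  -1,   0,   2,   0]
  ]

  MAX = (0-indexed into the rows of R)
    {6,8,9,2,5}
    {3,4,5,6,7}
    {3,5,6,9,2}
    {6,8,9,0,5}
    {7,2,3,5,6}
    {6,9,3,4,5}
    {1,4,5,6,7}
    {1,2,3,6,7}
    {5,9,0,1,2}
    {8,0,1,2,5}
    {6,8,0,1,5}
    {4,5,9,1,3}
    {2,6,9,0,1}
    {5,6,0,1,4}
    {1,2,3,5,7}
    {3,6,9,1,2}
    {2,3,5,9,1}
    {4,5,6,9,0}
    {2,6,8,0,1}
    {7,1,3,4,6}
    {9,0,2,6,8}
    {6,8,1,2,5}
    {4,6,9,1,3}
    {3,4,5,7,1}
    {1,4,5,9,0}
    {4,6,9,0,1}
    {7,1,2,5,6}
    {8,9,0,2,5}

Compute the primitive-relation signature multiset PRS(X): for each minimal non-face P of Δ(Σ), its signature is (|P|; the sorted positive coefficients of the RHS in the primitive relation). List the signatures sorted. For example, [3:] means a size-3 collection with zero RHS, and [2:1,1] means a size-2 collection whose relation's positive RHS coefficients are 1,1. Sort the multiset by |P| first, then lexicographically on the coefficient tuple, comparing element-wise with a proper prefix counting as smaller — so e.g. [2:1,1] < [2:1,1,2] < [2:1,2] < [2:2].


Primitive collections (11):

  • {0,7}:  v_{0} + v_{7} = 0 ; sig = [2:]
  • {2,4}:  v_{2} + v_{4} = 0 ; sig = [2:]
  • {0,3}:  v_{0} + v_{3} = v_{9} ; sig = [2:1]
  • {7,9}:  v_{7} + v_{9} = v_{3} ; sig = [2:1]
  • {4,8}:  v_{4} + v_{8} = v_{0} + v_{5} + v_{6} ; sig = [2:1,1,1]
  • {7,8}:  v_{7} + v_{8} = v_{2} + v_{5} + v_{6} ; sig = [2:1,1,1]
  • {3,8}:  v_{3} + v_{8} = v_{2} + v_{5} + v_{6} + v_{9} ; sig = [2:1,1,1,1]
  • {1,8,9}:  v_{1} + v_{8} + v_{9} = 2·v_{0} + v_{2} ; sig = [3:1,2]
  • {1,3,5,6}:  v_{1} + v_{3} + v_{5} + v_{6} = 0 ; sig = [4:]
  • {0,2,5,6}:  v_{0} + v_{2} + v_{5} + v_{6} = v_{8} ; sig = [4:1]
  • {1,5,6,9}:  v_{1} + v_{5} + v_{6} + v_{9} = v_{0} ; sig = [4:1]

Sorted signature multiset PRS(X):
{ [2:] ×2,  [2:1] ×2,  [2:1,1,1] ×2,  [2:1,1,1,1],  [3:1,2],  [4:],  [4:1] ×2 }


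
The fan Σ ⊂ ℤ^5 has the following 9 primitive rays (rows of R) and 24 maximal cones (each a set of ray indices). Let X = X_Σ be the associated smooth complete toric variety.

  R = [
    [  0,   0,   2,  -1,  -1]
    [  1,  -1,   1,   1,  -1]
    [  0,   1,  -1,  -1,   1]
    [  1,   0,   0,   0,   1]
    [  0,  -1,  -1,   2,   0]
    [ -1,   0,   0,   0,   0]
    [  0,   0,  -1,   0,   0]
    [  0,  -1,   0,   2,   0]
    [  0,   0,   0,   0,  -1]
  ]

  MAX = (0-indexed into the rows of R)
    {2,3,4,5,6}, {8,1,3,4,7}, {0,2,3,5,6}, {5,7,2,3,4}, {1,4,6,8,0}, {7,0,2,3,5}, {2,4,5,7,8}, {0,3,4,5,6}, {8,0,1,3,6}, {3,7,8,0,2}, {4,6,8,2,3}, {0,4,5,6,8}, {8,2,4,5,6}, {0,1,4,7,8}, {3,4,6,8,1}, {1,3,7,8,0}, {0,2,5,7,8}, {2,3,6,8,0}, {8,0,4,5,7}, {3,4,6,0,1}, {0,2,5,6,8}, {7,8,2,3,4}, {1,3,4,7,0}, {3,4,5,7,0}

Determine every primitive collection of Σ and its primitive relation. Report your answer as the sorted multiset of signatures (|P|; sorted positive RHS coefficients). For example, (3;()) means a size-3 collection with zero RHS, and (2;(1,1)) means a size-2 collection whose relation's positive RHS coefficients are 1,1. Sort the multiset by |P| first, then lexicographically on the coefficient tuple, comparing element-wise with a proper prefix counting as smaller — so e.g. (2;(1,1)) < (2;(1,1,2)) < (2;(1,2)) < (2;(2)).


6 minimal non-faces of Δ(Σ) (on 9 rays):

  • {6,7}:  v_{6} + v_{7} = v_{4}  →  sig = (2;(1))
  • {1,2}:  v_{1} + v_{2} = v_{3} + v_{8}  →  sig = (2;(1,1))
  • {1,5}:  v_{1} + v_{5} = v_{0} + v_{4}  →  sig = (2;(1,1))
  • {0,2,4}:  v_{0} + v_{2} + v_{4} = 0  →  sig = (3;())
  • {3,5,8}:  v_{3} + v_{5} + v_{8} = 0  →  sig = (3;())
  • {0,3,4,8}:  v_{0} + v_{3} + v_{4} + v_{8} = v_{1}  →  sig = (4;(1))

so the primitive-relation signature multiset is
    (2;(1))
    (2;(1,1))
    (2;(1,1))
    (3;())
    (3;())
    (4;(1))


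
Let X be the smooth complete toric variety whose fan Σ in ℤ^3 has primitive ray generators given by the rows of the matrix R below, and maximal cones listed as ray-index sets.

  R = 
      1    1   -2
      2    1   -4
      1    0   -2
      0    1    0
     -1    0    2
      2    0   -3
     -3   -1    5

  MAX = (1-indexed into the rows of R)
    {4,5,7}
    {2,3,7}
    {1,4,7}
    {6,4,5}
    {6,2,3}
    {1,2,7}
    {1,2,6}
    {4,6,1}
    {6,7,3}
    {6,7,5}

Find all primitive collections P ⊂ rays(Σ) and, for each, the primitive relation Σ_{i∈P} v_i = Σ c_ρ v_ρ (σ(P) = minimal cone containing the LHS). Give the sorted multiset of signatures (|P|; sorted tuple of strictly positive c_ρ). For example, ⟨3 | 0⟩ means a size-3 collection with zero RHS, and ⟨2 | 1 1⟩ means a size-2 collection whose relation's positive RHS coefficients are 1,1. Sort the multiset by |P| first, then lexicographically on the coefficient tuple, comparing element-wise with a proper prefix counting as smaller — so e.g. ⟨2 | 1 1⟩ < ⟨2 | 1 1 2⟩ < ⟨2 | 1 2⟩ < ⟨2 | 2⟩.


9 minimal non-faces of Δ(Σ) (on 7 rays):

  P={3,5}:  v_{3} + v_{5} = 0 — sig = ⟨2 | 0⟩
  P={1,3}:  v_{1} + v_{3} = v_{2} — sig = ⟨2 | 1⟩
  P={1,5}:  v_{1} + v_{5} = v_{4} — sig = ⟨2 | 1⟩
  P={2,5}:  v_{2} + v_{5} = v_{1} — sig = ⟨2 | 1⟩
  P={3,4}:  v_{3} + v_{4} = v_{1} — sig = ⟨2 | 1⟩
  P={2,4}:  v_{2} + v_{4} = 2·v_{1} — sig = ⟨2 | 2⟩
  P={1,6,7}:  v_{1} + v_{6} + v_{7} = 0 — sig = ⟨3 | 0⟩
  P={2,6,7}:  v_{2} + v_{6} + v_{7} = v_{3} — sig = ⟨3 | 1⟩
  P={4,6,7}:  v_{4} + v_{6} + v_{7} = v_{5} — sig = ⟨3 | 1⟩

Hence PRS(X_Σ) =
{ ⟨2 | 0⟩,  ⟨2 | 1⟩ ×4,  ⟨2 | 2⟩,  ⟨3 | 0⟩,  ⟨3 | 1⟩ ×2 }


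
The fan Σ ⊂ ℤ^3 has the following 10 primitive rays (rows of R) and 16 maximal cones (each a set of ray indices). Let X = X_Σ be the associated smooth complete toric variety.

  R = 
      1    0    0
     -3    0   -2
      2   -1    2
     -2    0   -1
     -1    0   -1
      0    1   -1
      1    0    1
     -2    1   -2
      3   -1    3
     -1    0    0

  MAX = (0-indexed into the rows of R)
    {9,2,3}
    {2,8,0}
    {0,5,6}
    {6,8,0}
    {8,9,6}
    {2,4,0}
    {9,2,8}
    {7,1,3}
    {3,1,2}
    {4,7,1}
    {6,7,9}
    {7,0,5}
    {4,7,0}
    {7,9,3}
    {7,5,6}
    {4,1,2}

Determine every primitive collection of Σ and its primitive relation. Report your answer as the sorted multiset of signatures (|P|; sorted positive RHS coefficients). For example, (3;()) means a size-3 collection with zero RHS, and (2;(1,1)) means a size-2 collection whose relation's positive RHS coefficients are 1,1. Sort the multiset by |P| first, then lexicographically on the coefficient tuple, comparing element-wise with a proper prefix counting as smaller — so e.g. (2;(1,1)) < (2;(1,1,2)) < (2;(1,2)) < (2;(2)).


|primitive collections| = 22. Relations:

  P = {0,9}:  v_{0} + v_{9} = 0 ; sig = (2;())
  P = {2,7}:  v_{2} + v_{7} = 0 ; sig = (2;())
  P = {4,6}:  v_{4} + v_{6} = 0 ; sig = (2;())
  P = {0,3}:  v_{0} + v_{3} = v_{4} ; sig = (2;(1))
  P = {1,6}:  v_{1} + v_{6} = v_{3} ; sig = (2;(1))
  P = {2,6}:  v_{2} + v_{6} = v_{8} ; sig = (2;(1))
  P = {3,4}:  v_{3} + v_{4} = v_{1} ; sig = (2;(1))
  P = {3,5}:  v_{3} + v_{5} = v_{7} ; sig = (2;(1))
  P = {3,6}:  v_{3} + v_{6} = v_{9} ; sig = (2;(1))
  P = {4,8}:  v_{4} + v_{8} = v_{2} ; sig = (2;(1))
  P = {4,9}:  v_{4} + v_{9} = v_{3} ; sig = (2;(1))
  P = {7,8}:  v_{7} + v_{8} = v_{6} ; sig = (2;(1))
  P = {1,5}:  v_{1} + v_{5} = v_{4} + v_{7} ; sig = (2;(1,1))
  P = {1,8}:  v_{1} + v_{8} = v_{2} + v_{3} ; sig = (2;(1,1))
  P = {2,5}:  v_{2} + v_{5} = v_{0} + v_{6} ; sig = (2;(1,1))
  P = {3,8}:  v_{3} + v_{8} = v_{2} + v_{9} ; sig = (2;(1,1))
  P = {4,5}:  v_{4} + v_{5} = v_{0} + v_{7} ; sig = (2;(1,1))
  P = {5,9}:  v_{5} + v_{9} = v_{6} + v_{7} ; sig = (2;(1,1))
  P = {5,8}:  v_{5} + v_{8} = v_{0} + 2·v_{6} ; sig = (2;(1,2))
  P = {0,1}:  v_{0} + v_{1} = 2·v_{4} ; sig = (2;(2))
  P = {1,9}:  v_{1} + v_{9} = 2·v_{3} ; sig = (2;(2))
  P = {0,6,7}:  v_{0} + v_{6} + v_{7} = v_{5} ; sig = (3;(1))

Sorted signature multiset PRS(X):
[(2;()), (2;()), (2;()), (2;(1)), (2;(1)), (2;(1)), (2;(1)), (2;(1)), (2;(1)), (2;(1)), (2;(1)), (2;(1)), (2;(1,1)), (2;(1,1)), (2;(1,1)), (2;(1,1)), (2;(1,1)), (2;(1,1)), (2;(1,2)), (2;(2)), (2;(2)), (3;(1))]


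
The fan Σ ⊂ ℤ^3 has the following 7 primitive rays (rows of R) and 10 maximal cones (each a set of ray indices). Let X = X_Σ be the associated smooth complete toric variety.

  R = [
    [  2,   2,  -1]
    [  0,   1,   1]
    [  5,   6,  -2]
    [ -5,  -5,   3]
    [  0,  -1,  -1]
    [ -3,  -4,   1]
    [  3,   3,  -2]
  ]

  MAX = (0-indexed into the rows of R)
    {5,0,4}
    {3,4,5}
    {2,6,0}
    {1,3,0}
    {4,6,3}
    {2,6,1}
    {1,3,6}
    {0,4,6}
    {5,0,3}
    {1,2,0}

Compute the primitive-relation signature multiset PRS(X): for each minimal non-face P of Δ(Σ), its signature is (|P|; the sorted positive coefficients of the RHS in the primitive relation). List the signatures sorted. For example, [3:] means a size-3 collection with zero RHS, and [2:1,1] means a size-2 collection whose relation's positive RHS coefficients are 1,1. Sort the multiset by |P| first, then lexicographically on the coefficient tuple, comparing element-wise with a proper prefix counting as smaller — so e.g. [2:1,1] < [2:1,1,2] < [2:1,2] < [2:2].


Minimal non-faces — 9 found among 7 rays, 10 max cones:

  • {1,4}:  v_{1} + v_{4} = 0 ; sig = [2:]
  • {2,3}:  v_{2} + v_{3} = v_{1} ; sig = [2:1]
  • {2,5}:  v_{2} + v_{5} = v_{0} ; sig = [2:1]
  • {5,6}:  v_{5} + v_{6} = v_{4} ; sig = [2:1]
  • {1,5}:  v_{1} + v_{5} = v_{0} + v_{3} ; sig = [2:1,1]
  • {2,4}:  v_{2} + v_{4} = v_{0} + v_{6} ; sig = [2:1,1]
  • {0,3,6}:  v_{0} + v_{3} + v_{6} = 0 ; sig = [3:]
  • {0,1,6}:  v_{0} + v_{1} + v_{6} = v_{2} ; sig = [3:1]
  • {0,3,4}:  v_{0} + v_{3} + v_{4} = v_{5} ; sig = [3:1]

Hence PRS(X_Σ) =
    |P|=2: 6 collections, coeffs (), (1), (1), (1), (1,1), (1,1)
    |P|=3: 3 collections, coeffs (), (1), (1)


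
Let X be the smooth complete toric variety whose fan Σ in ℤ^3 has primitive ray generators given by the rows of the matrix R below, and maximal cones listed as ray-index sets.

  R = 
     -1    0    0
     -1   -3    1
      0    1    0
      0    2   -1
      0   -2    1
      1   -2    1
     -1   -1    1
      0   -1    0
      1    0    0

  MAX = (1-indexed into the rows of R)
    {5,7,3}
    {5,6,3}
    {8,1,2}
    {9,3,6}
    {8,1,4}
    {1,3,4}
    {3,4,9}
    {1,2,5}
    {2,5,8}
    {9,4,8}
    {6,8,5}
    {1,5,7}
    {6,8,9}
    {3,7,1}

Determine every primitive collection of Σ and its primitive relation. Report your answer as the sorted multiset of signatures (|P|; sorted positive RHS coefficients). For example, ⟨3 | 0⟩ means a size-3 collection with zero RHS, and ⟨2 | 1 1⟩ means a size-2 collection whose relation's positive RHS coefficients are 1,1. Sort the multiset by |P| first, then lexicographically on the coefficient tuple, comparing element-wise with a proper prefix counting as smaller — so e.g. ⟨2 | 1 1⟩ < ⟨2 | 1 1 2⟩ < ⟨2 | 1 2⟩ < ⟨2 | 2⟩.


Δ(Σ) — 9 vertices, 17 min non-faces:

  • {1,9}:  v_{1} + v_{9} = 0  ⇒ sig = ⟨2 | 0⟩
  • {3,8}:  v_{3} + v_{8} = 0  ⇒ sig = ⟨2 | 0⟩
  • {4,5}:  v_{4} + v_{5} = 0  ⇒ sig = ⟨2 | 0⟩
  • {1,6}:  v_{1} + v_{6} = v_{5}  ⇒ sig = ⟨2 | 1⟩
  • {4,6}:  v_{4} + v_{6} = v_{9}  ⇒ sig = ⟨2 | 1⟩
  • {5,9}:  v_{5} + v_{9} = v_{6}  ⇒ sig = ⟨2 | 1⟩
  • {2,3}:  v_{2} + v_{3} = v_{1} + v_{5}  ⇒ sig = ⟨2 | 1 1⟩
  • {2,4}:  v_{2} + v_{4} = v_{1} + v_{8}  ⇒ sig = ⟨2 | 1 1⟩
  • {2,9}:  v_{2} + v_{9} = v_{5} + v_{8}  ⇒ sig = ⟨2 | 1 1⟩
  • {4,7}:  v_{4} + v_{7} = v_{1} + v_{3}  ⇒ sig = ⟨2 | 1 1⟩
  • {7,8}:  v_{7} + v_{8} = v_{1} + v_{5}  ⇒ sig = ⟨2 | 1 1⟩
  • {7,9}:  v_{7} + v_{9} = v_{3} + v_{5}  ⇒ sig = ⟨2 | 1 1⟩
  • {2,6}:  v_{2} + v_{6} = 2·v_{5} + v_{8}  ⇒ sig = ⟨2 | 1 2⟩
  • {6,7}:  v_{6} + v_{7} = v_{3} + 2·v_{5}  ⇒ sig = ⟨2 | 1 2⟩
  • {2,7}:  v_{2} + v_{7} = 2·v_{1} + 2·v_{5}  ⇒ sig = ⟨2 | 2 2⟩
  • {1,3,5}:  v_{1} + v_{3} + v_{5} = v_{7}  ⇒ sig = ⟨3 | 1⟩
  • {1,5,8}:  v_{1} + v_{5} + v_{8} = v_{2}  ⇒ sig = ⟨3 | 1⟩

Sorted signature multiset PRS(X):
[⟨2 | 0⟩, ⟨2 | 0⟩, ⟨2 | 0⟩, ⟨2 | 1⟩, ⟨2 | 1⟩, ⟨2 | 1⟩, ⟨2 | 1 1⟩, ⟨2 | 1 1⟩, ⟨2 | 1 1⟩, ⟨2 | 1 1⟩, ⟨2 | 1 1⟩, ⟨2 | 1 1⟩, ⟨2 | 1 2⟩, ⟨2 | 1 2⟩, ⟨2 | 2 2⟩, ⟨3 | 1⟩, ⟨3 | 1⟩]


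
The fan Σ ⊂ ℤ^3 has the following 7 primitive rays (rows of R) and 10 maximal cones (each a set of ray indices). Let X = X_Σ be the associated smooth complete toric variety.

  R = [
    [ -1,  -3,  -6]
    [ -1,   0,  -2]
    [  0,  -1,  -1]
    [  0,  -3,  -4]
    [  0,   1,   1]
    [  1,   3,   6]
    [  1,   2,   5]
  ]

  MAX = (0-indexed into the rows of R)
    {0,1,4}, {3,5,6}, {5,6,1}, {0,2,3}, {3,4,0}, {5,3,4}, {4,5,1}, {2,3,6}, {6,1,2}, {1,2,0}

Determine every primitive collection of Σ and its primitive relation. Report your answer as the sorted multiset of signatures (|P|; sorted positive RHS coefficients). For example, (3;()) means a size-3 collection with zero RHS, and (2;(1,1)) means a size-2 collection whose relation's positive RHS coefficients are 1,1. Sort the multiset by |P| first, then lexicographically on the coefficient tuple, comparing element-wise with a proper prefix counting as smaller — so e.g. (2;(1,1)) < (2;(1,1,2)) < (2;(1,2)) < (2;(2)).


Minimal non-faces — 6 found among 7 rays, 10 max cones:

  • {0,5}:  v_{0} + v_{5} = 0  ⇒ sig = (2;())
  • {2,4}:  v_{2} + v_{4} = 0  ⇒ sig = (2;())
  • {0,6}:  v_{0} + v_{6} = v_{2}  ⇒ sig = (2;(1))
  • {1,3}:  v_{1} + v_{3} = v_{0}  ⇒ sig = (2;(1))
  • {2,5}:  v_{2} + v_{5} = v_{6}  ⇒ sig = (2;(1))
  • {4,6}:  v_{4} + v_{6} = v_{5}  ⇒ sig = (2;(1))

Hence PRS(X_Σ) =
    |P|=2: 6 collections, coeffs (), (), (1), (1), (1), (1)


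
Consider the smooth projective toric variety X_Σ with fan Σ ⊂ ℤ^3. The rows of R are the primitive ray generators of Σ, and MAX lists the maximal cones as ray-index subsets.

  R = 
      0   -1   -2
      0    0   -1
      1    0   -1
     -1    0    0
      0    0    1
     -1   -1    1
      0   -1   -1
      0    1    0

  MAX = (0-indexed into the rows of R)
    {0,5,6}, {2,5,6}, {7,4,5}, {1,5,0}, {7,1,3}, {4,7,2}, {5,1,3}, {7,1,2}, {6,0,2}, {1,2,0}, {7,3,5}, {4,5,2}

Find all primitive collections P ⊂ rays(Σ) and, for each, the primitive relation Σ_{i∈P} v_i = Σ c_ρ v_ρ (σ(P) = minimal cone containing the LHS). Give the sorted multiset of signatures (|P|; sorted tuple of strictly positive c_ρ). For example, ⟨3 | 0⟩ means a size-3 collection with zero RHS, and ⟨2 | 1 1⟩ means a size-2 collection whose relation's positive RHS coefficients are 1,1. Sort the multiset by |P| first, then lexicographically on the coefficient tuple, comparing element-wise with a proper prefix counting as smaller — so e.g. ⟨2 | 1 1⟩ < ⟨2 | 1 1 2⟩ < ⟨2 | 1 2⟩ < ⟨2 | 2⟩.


14 collections generate NE(X_Σ); each relation:

  {1,4}:  v_{1} + v_{4} = 0  →  sig = ⟨2 | 0⟩
  {0,4}:  v_{0} + v_{4} = v_{6}  →  sig = ⟨2 | 1⟩
  {1,6}:  v_{1} + v_{6} = v_{0}  →  sig = ⟨2 | 1⟩
  {2,3}:  v_{2} + v_{3} = v_{1}  →  sig = ⟨2 | 1⟩
  {6,7}:  v_{6} + v_{7} = v_{1}  →  sig = ⟨2 | 1⟩
  {3,4}:  v_{3} + v_{4} = v_{5} + v_{7}  →  sig = ⟨2 | 1 1⟩
  {4,6}:  v_{4} + v_{6} = v_{2} + v_{5}  →  sig = ⟨2 | 1 1⟩
  {3,6}:  v_{3} + v_{6} = 2·v_{1} + v_{5}  →  sig = ⟨2 | 1 2⟩
  {0,3}:  v_{0} + v_{3} = 3·v_{1} + v_{5}  →  sig = ⟨2 | 1 3⟩
  {0,7}:  v_{0} + v_{7} = 2·v_{1}  →  sig = ⟨2 | 2⟩
  {2,5,7}:  v_{2} + v_{5} + v_{7} = 0  →  sig = ⟨3 | 0⟩
  {1,2,5}:  v_{1} + v_{2} + v_{5} = v_{6}  →  sig = ⟨3 | 1⟩
  {1,5,7}:  v_{1} + v_{5} + v_{7} = v_{3}  →  sig = ⟨3 | 1⟩
  {0,2,5}:  v_{0} + v_{2} + v_{5} = 2·v_{6}  →  sig = ⟨3 | 2⟩

Signatures (|P|; sorted positive RHS coefficients), sorted:
    |P|=2: 10 collections, coeffs (), (1), (1), (1), (1), (1,1), (1,1), (1,2), (1,3), (2)
    |P|=3: 4 collections, coeffs (), (1), (1), (2)


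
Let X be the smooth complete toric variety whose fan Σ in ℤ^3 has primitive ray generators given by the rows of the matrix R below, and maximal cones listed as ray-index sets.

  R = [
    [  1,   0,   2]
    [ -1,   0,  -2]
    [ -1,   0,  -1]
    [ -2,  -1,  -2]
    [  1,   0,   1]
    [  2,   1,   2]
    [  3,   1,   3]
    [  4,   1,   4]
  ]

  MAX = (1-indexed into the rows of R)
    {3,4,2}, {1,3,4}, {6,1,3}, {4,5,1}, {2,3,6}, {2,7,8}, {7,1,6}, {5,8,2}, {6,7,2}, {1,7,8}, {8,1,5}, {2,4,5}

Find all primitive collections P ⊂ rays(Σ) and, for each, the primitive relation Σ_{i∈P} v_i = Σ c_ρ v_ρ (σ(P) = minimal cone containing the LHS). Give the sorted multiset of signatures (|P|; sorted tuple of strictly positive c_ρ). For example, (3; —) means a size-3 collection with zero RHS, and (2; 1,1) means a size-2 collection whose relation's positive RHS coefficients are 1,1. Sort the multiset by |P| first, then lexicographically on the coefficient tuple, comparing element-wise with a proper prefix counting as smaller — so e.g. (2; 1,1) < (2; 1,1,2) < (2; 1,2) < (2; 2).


Primitive collections (10):

  P = {1,2}:  v_{1} + v_{2} = 0 ; sig = (2; —)
  P = {3,5}:  v_{3} + v_{5} = 0 ; sig = (2; —)
  P = {4,6}:  v_{4} + v_{6} = 0 ; sig = (2; —)
  P = {3,7}:  v_{3} + v_{7} = v_{6} ; sig = (2; 1)
  P = {3,8}:  v_{3} + v_{8} = v_{7} ; sig = (2; 1)
  P = {4,7}:  v_{4} + v_{7} = v_{5} ; sig = (2; 1)
  P = {5,6}:  v_{5} + v_{6} = v_{7} ; sig = (2; 1)
  P = {5,7}:  v_{5} + v_{7} = v_{8} ; sig = (2; 1)
  P = {4,8}:  v_{4} + v_{8} = 2·v_{5} ; sig = (2; 2)
  P = {6,8}:  v_{6} + v_{8} = 2·v_{7} ; sig = (2; 2)

so the primitive-relation signature multiset is
    (2; —)
    (2; —)
    (2; —)
    (2; 1)
    (2; 1)
    (2; 1)
    (2; 1)
    (2; 1)
    (2; 2)
    (2; 2)


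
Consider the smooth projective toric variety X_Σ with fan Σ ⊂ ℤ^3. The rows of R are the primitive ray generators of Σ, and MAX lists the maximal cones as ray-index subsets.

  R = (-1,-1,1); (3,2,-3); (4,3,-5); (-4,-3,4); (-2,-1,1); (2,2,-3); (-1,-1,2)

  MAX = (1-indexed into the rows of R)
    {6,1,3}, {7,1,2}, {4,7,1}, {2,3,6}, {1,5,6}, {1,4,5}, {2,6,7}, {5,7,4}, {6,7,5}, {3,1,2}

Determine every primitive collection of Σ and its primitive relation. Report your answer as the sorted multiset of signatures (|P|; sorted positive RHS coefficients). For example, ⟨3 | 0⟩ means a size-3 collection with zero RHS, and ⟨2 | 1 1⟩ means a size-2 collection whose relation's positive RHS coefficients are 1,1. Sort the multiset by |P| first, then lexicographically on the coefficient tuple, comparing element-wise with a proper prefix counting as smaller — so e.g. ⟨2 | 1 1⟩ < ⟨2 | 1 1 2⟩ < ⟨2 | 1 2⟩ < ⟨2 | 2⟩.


Minimal non-faces — 9 found among 7 rays, 10 max cones:

  • {2,4}:  v_{2} + v_{4} = v_{1}  so sig = ⟨2 | 1⟩
  • {3,7}:  v_{3} + v_{7} = v_{2}  so sig = ⟨2 | 1⟩
  • {4,6}:  v_{4} + v_{6} = v_{5}  so sig = ⟨2 | 1⟩
  • {2,5}:  v_{2} + v_{5} = v_{1} + v_{6}  so sig = ⟨2 | 1 1⟩
  • {3,4}:  v_{3} + v_{4} = 2·v_{1} + v_{6}  so sig = ⟨2 | 1 2⟩
  • {3,5}:  v_{3} + v_{5} = 2·v_{1} + 2·v_{6}  so sig = ⟨2 | 2 2⟩
  • {1,6,7}:  v_{1} + v_{6} + v_{7} = 0  so sig = ⟨3 | 0⟩
  • {1,2,6}:  v_{1} + v_{2} + v_{6} = v_{3}  so sig = ⟨3 | 1⟩
  • {1,5,7}:  v_{1} + v_{5} + v_{7} = v_{4}  so sig = ⟨3 | 1⟩

Hence PRS(X_Σ) =
{ ⟨2 | 1⟩ ×3,  ⟨2 | 1 1⟩,  ⟨2 | 1 2⟩,  ⟨2 | 2 2⟩,  ⟨3 | 0⟩,  ⟨3 | 1⟩ ×2 }


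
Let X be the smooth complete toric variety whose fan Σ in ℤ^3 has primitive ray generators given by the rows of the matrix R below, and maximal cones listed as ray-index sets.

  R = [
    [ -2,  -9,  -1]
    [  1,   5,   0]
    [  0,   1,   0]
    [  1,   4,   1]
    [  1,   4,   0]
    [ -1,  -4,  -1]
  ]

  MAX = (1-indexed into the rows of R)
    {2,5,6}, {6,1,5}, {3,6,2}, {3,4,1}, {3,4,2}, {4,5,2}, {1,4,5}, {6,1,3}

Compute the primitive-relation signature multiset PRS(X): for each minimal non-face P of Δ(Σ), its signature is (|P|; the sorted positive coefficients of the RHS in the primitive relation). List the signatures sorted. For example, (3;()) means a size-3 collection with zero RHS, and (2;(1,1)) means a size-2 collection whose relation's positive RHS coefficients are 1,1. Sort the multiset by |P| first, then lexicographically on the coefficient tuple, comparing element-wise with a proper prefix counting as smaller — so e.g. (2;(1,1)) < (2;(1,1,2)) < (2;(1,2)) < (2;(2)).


Δ(Σ) — 6 vertices, 3 min non-faces:

  • {4,6}:  v_{4} + v_{6} = 0  so sig = (2;())
  • {1,2}:  v_{1} + v_{2} = v_{6}  so sig = (2;(1))
  • {3,5}:  v_{3} + v_{5} = v_{2}  so sig = (2;(1))

Signatures (|P|; sorted positive RHS coefficients), sorted:
    (2;())
    (2;(1))
    (2;(1))


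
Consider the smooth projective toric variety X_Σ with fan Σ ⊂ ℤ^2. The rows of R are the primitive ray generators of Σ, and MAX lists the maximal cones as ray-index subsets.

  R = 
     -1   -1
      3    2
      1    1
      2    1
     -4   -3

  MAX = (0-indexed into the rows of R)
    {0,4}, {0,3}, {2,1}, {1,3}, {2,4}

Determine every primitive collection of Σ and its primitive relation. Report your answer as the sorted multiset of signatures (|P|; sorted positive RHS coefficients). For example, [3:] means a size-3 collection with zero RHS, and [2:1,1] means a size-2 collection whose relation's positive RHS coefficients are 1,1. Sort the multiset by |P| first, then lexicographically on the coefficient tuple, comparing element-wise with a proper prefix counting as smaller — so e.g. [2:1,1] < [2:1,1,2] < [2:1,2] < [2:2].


5 minimal non-faces of Δ(Σ) (on 5 rays):

  {0,2}:  v_{0} + v_{2} = 0  →  sig = [2:]
  {0,1}:  v_{0} + v_{1} = v_{3}  →  sig = [2:1]
  {1,4}:  v_{1} + v_{4} = v_{0}  →  sig = [2:1]
  {2,3}:  v_{2} + v_{3} = v_{1}  →  sig = [2:1]
  {3,4}:  v_{3} + v_{4} = 2·v_{0}  →  sig = [2:2]

Hence PRS(X_Σ) =
[[2:], [2:1], [2:1], [2:1], [2:2]]
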